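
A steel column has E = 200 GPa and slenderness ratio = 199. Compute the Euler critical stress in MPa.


sigma_cr = pi^2 * E / lambda^2
= 9.8696 * 200000.0 / 199^2
= 9.8696 * 200000.0 / 39601
= 49.8452 MPa

49.8452 MPa


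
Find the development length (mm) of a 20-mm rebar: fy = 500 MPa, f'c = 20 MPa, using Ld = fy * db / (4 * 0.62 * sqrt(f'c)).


Ld = (fy * db) / (4 * 0.62 * sqrt(f'c))
= (500 * 20) / (4 * 0.62 * sqrt(20))
= 10000 / 11.0909
= 901.64 mm

901.64 mm


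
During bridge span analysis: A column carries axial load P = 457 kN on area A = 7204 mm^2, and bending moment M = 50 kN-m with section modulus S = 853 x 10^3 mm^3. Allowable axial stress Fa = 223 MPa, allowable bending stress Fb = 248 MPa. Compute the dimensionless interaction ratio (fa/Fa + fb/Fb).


f_a = P / A = 457000.0 / 7204 = 63.437 MPa
f_b = M / S = 50000000.0 / 853000.0 = 58.6166 MPa
Ratio = f_a / Fa + f_b / Fb
= 63.437 / 223 + 58.6166 / 248
= 0.5208 (dimensionless)

0.5208 (dimensionless)


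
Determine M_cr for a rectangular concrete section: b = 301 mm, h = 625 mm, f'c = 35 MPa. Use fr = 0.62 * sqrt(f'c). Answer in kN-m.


fr = 0.62 * sqrt(35) = 0.62 * 5.9161 = 3.668 MPa
I = 301 * 625^3 / 12 = 6123860677.08 mm^4
y_t = 312.5 mm
M_cr = fr * I / y_t = 3.668 * 6123860677.08 / 312.5 N-mm
= 71.8788 kN-m

71.8788 kN-m


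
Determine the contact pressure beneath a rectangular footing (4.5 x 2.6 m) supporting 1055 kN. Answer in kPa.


A = 4.5 * 2.6 = 11.7 m^2
q = P / A = 1055 / 11.7
= 90.1709 kPa

90.1709 kPa


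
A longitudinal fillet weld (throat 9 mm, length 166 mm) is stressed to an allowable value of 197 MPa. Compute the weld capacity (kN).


Strength = throat * length * allowable stress
= 9 * 166 * 197 N
= 294318 N
= 294.32 kN

294.32 kN


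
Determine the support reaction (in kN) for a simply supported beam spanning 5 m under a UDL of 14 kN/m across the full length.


Total load = w * L = 14 * 5 = 70 kN
By symmetry, each reaction R = total / 2 = 70 / 2 = 35.0 kN

35.0 kN


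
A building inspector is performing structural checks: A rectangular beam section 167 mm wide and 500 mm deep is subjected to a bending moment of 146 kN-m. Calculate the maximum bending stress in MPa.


I = b * h^3 / 12 = 167 * 500^3 / 12 = 1739583333.33 mm^4
y = h / 2 = 500 / 2 = 250.0 mm
M = 146 kN-m = 146000000.0 N-mm
sigma = M * y / I = 146000000.0 * 250.0 / 1739583333.33
= 20.98 MPa

20.98 MPa


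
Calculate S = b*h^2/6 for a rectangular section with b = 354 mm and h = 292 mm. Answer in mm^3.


S = b * h^2 / 6
= 354 * 292^2 / 6
= 354 * 85264 / 6
= 5030576.0 mm^3

5030576.0 mm^3


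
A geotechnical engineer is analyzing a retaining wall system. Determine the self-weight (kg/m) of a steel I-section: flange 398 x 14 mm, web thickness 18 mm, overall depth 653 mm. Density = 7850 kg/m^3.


A_flanges = 2 * 398 * 14 = 11144 mm^2
A_web = (653 - 2 * 14) * 18 = 11250 mm^2
A_total = 11144 + 11250 = 22394 mm^2 = 0.022394 m^2
Weight = rho * A = 7850 * 0.022394 = 175.7929 kg/m

175.7929 kg/m


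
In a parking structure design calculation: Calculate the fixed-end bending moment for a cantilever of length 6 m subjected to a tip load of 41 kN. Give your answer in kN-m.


For a cantilever with a point load at the free end:
M_max = P * L = 41 * 6 = 246 kN-m

246 kN-m


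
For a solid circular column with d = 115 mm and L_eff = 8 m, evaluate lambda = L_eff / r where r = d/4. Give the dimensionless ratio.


Radius of gyration r = d / 4 = 115 / 4 = 28.75 mm
L_eff = 8000.0 mm
Slenderness ratio = L / r = 8000.0 / 28.75 = 278.26 (dimensionless)

278.26 (dimensionless)


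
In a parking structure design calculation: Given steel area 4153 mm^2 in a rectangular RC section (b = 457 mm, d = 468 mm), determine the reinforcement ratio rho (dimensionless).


rho = As / (b * d)
= 4153 / (457 * 468)
= 4153 / 213876
= 0.019418 (dimensionless)

0.019418 (dimensionless)


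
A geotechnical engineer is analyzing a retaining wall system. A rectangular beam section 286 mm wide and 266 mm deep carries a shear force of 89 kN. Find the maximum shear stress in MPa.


A = b * h = 286 * 266 = 76076 mm^2
V = 89 kN = 89000.0 N
tau_max = 1.5 * V / A = 1.5 * 89000.0 / 76076
= 1.7548 MPa

1.7548 MPa


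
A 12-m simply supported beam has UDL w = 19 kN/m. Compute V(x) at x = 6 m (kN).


R_A = w * L / 2 = 19 * 12 / 2 = 114.0 kN
V(x) = R_A - w * x = 114.0 - 19 * 6
= 0.0 kN

0.0 kN


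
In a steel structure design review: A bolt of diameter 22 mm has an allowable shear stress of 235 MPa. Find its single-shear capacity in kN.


A = pi * d^2 / 4 = pi * 22^2 / 4 = 380.1327 mm^2
V = f_v * A / 1000 = 235 * 380.1327 / 1000
= 89.3312 kN

89.3312 kN


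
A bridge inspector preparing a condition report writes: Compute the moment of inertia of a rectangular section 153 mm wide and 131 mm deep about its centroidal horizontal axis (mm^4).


I = b * h^3 / 12
= 153 * 131^3 / 12
= 153 * 2248091 / 12
= 28663160.25 mm^4

28663160.25 mm^4


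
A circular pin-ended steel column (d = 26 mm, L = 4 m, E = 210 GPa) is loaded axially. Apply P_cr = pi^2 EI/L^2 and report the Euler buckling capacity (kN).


I = pi * d^4 / 64 = 22431.76 mm^4
L = 4000.0 mm
P_cr = pi^2 * E * I / L^2
= 9.8696 * 210000.0 * 22431.76 / 4000.0^2
= 2905.78 N = 2.9058 kN

2.9058 kN


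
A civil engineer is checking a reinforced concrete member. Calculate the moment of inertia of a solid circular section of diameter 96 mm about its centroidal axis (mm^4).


r = d / 2 = 96 / 2 = 48.0 mm
I = pi * r^4 / 4 = pi * 48.0^4 / 4
= 4169220.18 mm^4

4169220.18 mm^4


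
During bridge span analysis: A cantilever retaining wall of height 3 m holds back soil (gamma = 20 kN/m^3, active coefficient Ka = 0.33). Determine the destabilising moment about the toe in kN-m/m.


Pa = 0.5 * Ka * gamma * H^2
= 0.5 * 0.33 * 20 * 3^2
= 29.7 kN/m
Arm = H / 3 = 3 / 3 = 1.0 m
Mo = Pa * arm = Pa * H / 3 = 29.7 * 3 / 3 = 29.7 kN-m/m

29.7 kN-m/m


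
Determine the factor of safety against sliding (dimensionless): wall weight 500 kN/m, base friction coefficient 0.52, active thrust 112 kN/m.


Resisting force = mu * W = 0.52 * 500 = 260.0 kN/m
FOS = Resisting / Driving = 260.0 / 112
= 2.3214 (dimensionless)

2.3214 (dimensionless)


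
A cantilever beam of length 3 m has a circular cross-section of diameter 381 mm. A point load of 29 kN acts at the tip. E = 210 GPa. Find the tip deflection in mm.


I = pi * d^4 / 64 = pi * 381^4 / 64 = 1034355436.5 mm^4
L = 3000.0 mm, P = 29000.0 N, E = 210000.0 MPa
delta = P * L^3 / (3 * E * I)
= 29000.0 * 3000.0^3 / (3 * 210000.0 * 1034355436.5)
= 1.2016 mm

1.2016 mm


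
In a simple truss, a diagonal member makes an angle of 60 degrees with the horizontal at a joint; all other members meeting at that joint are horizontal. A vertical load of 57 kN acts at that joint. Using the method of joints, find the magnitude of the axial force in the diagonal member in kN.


At the joint, only the diagonal has a vertical component, so vertical equilibrium gives:
F * sin(60) = 57
F = 57 / sin(60)
= 57 / 0.866025
= 65.82 kN

65.82 kN


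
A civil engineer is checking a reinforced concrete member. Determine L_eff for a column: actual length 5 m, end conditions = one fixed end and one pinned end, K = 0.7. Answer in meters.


L_eff = K * L
= 0.7 * 5
= 3.5 m

3.5 m


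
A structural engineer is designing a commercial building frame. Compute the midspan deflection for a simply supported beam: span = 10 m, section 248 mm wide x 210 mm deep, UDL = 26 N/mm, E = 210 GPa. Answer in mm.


I = 248 * 210^3 / 12 = 191394000.0 mm^4
L = 10000.0 mm, w = 26 N/mm, E = 210000.0 MPa
delta = 5 * w * L^4 / (384 * E * I)
= 5 * 26 * 10000.0^4 / (384 * 210000.0 * 191394000.0)
= 84.2296 mm

84.2296 mm


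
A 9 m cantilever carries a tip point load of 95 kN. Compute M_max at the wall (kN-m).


For a cantilever with a point load at the free end:
M_max = P * L = 95 * 9 = 855 kN-m

855 kN-m


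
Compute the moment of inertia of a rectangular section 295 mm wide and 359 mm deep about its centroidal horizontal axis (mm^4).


I = b * h^3 / 12
= 295 * 359^3 / 12
= 295 * 46268279 / 12
= 1137428525.42 mm^4

1137428525.42 mm^4


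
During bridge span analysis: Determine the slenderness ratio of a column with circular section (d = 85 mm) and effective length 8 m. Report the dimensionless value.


Radius of gyration r = d / 4 = 85 / 4 = 21.25 mm
L_eff = 8000.0 mm
Slenderness ratio = L / r = 8000.0 / 21.25 = 376.47 (dimensionless)

376.47 (dimensionless)


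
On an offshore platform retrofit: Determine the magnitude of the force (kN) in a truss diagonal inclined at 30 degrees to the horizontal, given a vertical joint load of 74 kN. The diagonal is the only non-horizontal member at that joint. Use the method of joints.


At the joint, only the diagonal has a vertical component, so vertical equilibrium gives:
F * sin(30) = 74
F = 74 / sin(30)
= 74 / 0.5
= 148.0 kN

148.0 kN


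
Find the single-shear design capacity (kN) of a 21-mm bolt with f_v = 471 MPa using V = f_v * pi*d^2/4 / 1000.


A = pi * d^2 / 4 = pi * 21^2 / 4 = 346.3606 mm^2
V = f_v * A / 1000 = 471 * 346.3606 / 1000
= 163.1358 kN

163.1358 kN


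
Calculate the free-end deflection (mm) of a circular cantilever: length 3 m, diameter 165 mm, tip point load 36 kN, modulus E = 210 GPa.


I = pi * d^4 / 64 = pi * 165^4 / 64 = 36383600.6 mm^4
L = 3000.0 mm, P = 36000.0 N, E = 210000.0 MPa
delta = P * L^3 / (3 * E * I)
= 36000.0 * 3000.0^3 / (3 * 210000.0 * 36383600.6)
= 42.4053 mm

42.4053 mm


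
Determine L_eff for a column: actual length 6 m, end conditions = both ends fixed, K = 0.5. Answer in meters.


L_eff = K * L
= 0.5 * 6
= 3.0 m

3.0 m


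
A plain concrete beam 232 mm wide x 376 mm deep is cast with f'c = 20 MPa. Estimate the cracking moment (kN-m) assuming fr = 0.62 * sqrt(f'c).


fr = 0.62 * sqrt(20) = 0.62 * 4.4721 = 2.7727 MPa
I = 232 * 376^3 / 12 = 1027709269.33 mm^4
y_t = 188.0 mm
M_cr = fr * I / y_t = 2.7727 * 1027709269.33 / 188.0 N-mm
= 15.1572 kN-m

15.1572 kN-m


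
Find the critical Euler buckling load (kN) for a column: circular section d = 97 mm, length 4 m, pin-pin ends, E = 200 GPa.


I = pi * d^4 / 64 = 4345670.92 mm^4
L = 4000.0 mm
P_cr = pi^2 * E * I / L^2
= 9.8696 * 200000.0 * 4345670.92 / 4000.0^2
= 536125.66 N = 536.1257 kN

536.1257 kN


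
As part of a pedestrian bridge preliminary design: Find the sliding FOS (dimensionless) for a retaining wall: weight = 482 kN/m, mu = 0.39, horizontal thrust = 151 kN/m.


Resisting force = mu * W = 0.39 * 482 = 187.98 kN/m
FOS = Resisting / Driving = 187.98 / 151
= 1.2449 (dimensionless)

1.2449 (dimensionless)


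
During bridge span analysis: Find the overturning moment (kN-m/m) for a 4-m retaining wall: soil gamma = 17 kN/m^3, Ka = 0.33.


Pa = 0.5 * Ka * gamma * H^2
= 0.5 * 0.33 * 17 * 4^2
= 44.88 kN/m
Arm = H / 3 = 4 / 3 = 1.3333 m
Mo = Pa * arm = Pa * H / 3 = 44.88 * 4 / 3 = 59.84 kN-m/m

59.84 kN-m/m


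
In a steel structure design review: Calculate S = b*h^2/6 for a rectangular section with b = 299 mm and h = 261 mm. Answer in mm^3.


S = b * h^2 / 6
= 299 * 261^2 / 6
= 299 * 68121 / 6
= 3394696.5 mm^3

3394696.5 mm^3


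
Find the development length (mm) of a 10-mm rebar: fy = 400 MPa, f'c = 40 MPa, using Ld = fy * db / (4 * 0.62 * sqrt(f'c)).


Ld = (fy * db) / (4 * 0.62 * sqrt(f'c))
= (400 * 10) / (4 * 0.62 * sqrt(40))
= 4000 / 15.6849
= 255.02 mm

255.02 mm


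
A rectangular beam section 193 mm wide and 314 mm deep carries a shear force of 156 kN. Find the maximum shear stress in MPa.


A = b * h = 193 * 314 = 60602 mm^2
V = 156 kN = 156000.0 N
tau_max = 1.5 * V / A = 1.5 * 156000.0 / 60602
= 3.8613 MPa

3.8613 MPa


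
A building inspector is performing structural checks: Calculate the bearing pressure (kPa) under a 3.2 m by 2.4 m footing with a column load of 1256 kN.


A = 3.2 * 2.4 = 7.68 m^2
q = P / A = 1256 / 7.68
= 163.5417 kPa

163.5417 kPa


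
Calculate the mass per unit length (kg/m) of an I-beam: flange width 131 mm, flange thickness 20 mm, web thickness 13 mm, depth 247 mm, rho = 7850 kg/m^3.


A_flanges = 2 * 131 * 20 = 5240 mm^2
A_web = (247 - 2 * 20) * 13 = 2691 mm^2
A_total = 5240 + 2691 = 7931 mm^2 = 0.007931 m^2
Weight = rho * A = 7850 * 0.007931 = 62.2584 kg/m

62.2584 kg/m


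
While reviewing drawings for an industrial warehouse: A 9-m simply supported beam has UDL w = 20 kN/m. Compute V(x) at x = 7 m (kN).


R_A = w * L / 2 = 20 * 9 / 2 = 90.0 kN
V(x) = R_A - w * x = 90.0 - 20 * 7
= -50.0 kN

-50.0 kN


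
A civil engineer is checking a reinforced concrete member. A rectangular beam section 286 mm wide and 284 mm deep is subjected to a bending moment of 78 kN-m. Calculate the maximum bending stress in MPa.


I = b * h^3 / 12 = 286 * 284^3 / 12 = 545933578.67 mm^4
y = h / 2 = 284 / 2 = 142.0 mm
M = 78 kN-m = 78000000.0 N-mm
sigma = M * y / I = 78000000.0 * 142.0 / 545933578.67
= 20.29 MPa

20.29 MPa


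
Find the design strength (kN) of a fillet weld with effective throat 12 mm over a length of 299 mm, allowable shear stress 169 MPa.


Strength = throat * length * allowable stress
= 12 * 299 * 169 N
= 606372 N
= 606.37 kN

606.37 kN


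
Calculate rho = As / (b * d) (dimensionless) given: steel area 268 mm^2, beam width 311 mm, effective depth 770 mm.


rho = As / (b * d)
= 268 / (311 * 770)
= 268 / 239470
= 0.001119 (dimensionless)

0.001119 (dimensionless)


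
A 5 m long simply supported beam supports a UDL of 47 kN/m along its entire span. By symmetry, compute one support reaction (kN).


Total load = w * L = 47 * 5 = 235 kN
By symmetry, each reaction R = total / 2 = 235 / 2 = 117.5 kN

117.5 kN


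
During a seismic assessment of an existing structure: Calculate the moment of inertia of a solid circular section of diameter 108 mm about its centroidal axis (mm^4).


r = d / 2 = 108 / 2 = 54.0 mm
I = pi * r^4 / 4 = pi * 54.0^4 / 4
= 6678284.57 mm^4

6678284.57 mm^4


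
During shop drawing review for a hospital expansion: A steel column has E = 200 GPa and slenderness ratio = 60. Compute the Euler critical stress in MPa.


sigma_cr = pi^2 * E / lambda^2
= 9.8696 * 200000.0 / 60^2
= 9.8696 * 200000.0 / 3600
= 548.3114 MPa

548.3114 MPa


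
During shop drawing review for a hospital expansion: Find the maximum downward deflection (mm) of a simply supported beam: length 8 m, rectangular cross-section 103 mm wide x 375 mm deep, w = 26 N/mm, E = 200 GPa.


I = 103 * 375^3 / 12 = 452636718.75 mm^4
L = 8000.0 mm, w = 26 N/mm, E = 200000.0 MPa
delta = 5 * w * L^4 / (384 * E * I)
= 5 * 26 * 8000.0^4 / (384 * 200000.0 * 452636718.75)
= 15.3177 mm

15.3177 mm


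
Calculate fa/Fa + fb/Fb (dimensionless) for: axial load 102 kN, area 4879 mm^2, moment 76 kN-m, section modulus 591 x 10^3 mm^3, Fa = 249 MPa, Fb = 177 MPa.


f_a = P / A = 102000.0 / 4879 = 20.9059 MPa
f_b = M / S = 76000000.0 / 591000.0 = 128.5956 MPa
Ratio = f_a / Fa + f_b / Fb
= 20.9059 / 249 + 128.5956 / 177
= 0.8105 (dimensionless)

0.8105 (dimensionless)


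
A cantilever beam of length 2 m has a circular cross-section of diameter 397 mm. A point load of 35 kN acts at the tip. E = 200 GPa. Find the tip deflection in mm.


I = pi * d^4 / 64 = pi * 397^4 / 64 = 1219359948.0 mm^4
L = 2000.0 mm, P = 35000.0 N, E = 200000.0 MPa
delta = P * L^3 / (3 * E * I)
= 35000.0 * 2000.0^3 / (3 * 200000.0 * 1219359948.0)
= 0.3827 mm

0.3827 mm


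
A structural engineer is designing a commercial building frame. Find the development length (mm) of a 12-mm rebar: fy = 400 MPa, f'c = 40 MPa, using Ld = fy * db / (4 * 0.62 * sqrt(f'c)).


Ld = (fy * db) / (4 * 0.62 * sqrt(f'c))
= (400 * 12) / (4 * 0.62 * sqrt(40))
= 4800 / 15.6849
= 306.03 mm

306.03 mm


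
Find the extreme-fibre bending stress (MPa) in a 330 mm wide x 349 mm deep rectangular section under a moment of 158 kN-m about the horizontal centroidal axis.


I = b * h^3 / 12 = 330 * 349^3 / 12 = 1168985097.5 mm^4
y = h / 2 = 349 / 2 = 174.5 mm
M = 158 kN-m = 158000000.0 N-mm
sigma = M * y / I = 158000000.0 * 174.5 / 1168985097.5
= 23.59 MPa

23.59 MPa


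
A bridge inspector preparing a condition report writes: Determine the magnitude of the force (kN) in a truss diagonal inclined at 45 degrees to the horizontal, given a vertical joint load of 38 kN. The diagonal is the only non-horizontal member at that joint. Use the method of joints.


At the joint, only the diagonal has a vertical component, so vertical equilibrium gives:
F * sin(45) = 38
F = 38 / sin(45)
= 38 / 0.707107
= 53.74 kN

53.74 kN


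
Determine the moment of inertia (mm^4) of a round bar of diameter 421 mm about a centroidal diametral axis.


r = d / 2 = 421 / 2 = 210.5 mm
I = pi * r^4 / 4 = pi * 210.5^4 / 4
= 1542049383.54 mm^4

1542049383.54 mm^4


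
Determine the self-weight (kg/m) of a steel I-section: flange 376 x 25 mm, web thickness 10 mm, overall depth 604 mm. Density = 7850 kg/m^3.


A_flanges = 2 * 376 * 25 = 18800 mm^2
A_web = (604 - 2 * 25) * 10 = 5540 mm^2
A_total = 18800 + 5540 = 24340 mm^2 = 0.024340 m^2
Weight = rho * A = 7850 * 0.024340 = 191.069 kg/m

191.069 kg/m


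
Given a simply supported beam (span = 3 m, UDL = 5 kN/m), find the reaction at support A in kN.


Total load = w * L = 5 * 3 = 15 kN
By symmetry, each reaction R = total / 2 = 15 / 2 = 7.5 kN

7.5 kN


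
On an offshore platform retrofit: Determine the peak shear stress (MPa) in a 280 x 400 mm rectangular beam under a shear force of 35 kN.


A = b * h = 280 * 400 = 112000 mm^2
V = 35 kN = 35000.0 N
tau_max = 1.5 * V / A = 1.5 * 35000.0 / 112000
= 0.4688 MPa

0.4688 MPa


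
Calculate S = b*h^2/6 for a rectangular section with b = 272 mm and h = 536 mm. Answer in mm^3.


S = b * h^2 / 6
= 272 * 536^2 / 6
= 272 * 287296 / 6
= 13024085.33 mm^3

13024085.33 mm^3


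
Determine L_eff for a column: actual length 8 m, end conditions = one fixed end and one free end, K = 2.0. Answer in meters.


L_eff = K * L
= 2.0 * 8
= 16.0 m

16.0 m


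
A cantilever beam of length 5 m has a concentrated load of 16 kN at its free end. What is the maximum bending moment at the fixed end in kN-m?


For a cantilever with a point load at the free end:
M_max = P * L = 16 * 5 = 80 kN-m

80 kN-m


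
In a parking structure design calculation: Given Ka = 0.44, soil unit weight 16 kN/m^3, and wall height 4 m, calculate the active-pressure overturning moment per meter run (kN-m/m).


Pa = 0.5 * Ka * gamma * H^2
= 0.5 * 0.44 * 16 * 4^2
= 56.32 kN/m
Arm = H / 3 = 4 / 3 = 1.3333 m
Mo = Pa * arm = Pa * H / 3 = 56.32 * 4 / 3 = 75.0933 kN-m/m

75.0933 kN-m/m


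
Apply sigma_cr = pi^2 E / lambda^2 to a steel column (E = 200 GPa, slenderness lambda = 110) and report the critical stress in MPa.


sigma_cr = pi^2 * E / lambda^2
= 9.8696 * 200000.0 / 110^2
= 9.8696 * 200000.0 / 12100
= 163.134 MPa

163.134 MPa


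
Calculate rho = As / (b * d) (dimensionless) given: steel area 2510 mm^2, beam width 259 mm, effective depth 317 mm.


rho = As / (b * d)
= 2510 / (259 * 317)
= 2510 / 82103
= 0.030571 (dimensionless)

0.030571 (dimensionless)


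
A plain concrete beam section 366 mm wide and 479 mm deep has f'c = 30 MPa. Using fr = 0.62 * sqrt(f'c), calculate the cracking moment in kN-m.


fr = 0.62 * sqrt(30) = 0.62 * 5.4772 = 3.3959 MPa
I = 366 * 479^3 / 12 = 3352018289.5 mm^4
y_t = 239.5 mm
M_cr = fr * I / y_t = 3.3959 * 3352018289.5 / 239.5 N-mm
= 47.5284 kN-m

47.5284 kN-m


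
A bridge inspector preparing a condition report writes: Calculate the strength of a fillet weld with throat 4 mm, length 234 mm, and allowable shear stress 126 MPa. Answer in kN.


Strength = throat * length * allowable stress
= 4 * 234 * 126 N
= 117936 N
= 117.94 kN

117.94 kN


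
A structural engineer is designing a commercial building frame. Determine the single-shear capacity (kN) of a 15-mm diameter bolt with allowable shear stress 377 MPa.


A = pi * d^2 / 4 = pi * 15^2 / 4 = 176.7146 mm^2
V = f_v * A / 1000 = 377 * 176.7146 / 1000
= 66.6214 kN

66.6214 kN


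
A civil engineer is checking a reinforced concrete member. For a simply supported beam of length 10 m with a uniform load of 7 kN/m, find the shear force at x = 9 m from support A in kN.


R_A = w * L / 2 = 7 * 10 / 2 = 35.0 kN
V(x) = R_A - w * x = 35.0 - 7 * 9
= -28.0 kN

-28.0 kN


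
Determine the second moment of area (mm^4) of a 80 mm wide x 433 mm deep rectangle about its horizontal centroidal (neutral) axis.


I = b * h^3 / 12
= 80 * 433^3 / 12
= 80 * 81182737 / 12
= 541218246.67 mm^4

541218246.67 mm^4


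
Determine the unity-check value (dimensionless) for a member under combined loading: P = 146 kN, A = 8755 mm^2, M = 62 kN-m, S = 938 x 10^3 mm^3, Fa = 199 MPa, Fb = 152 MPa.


f_a = P / A = 146000.0 / 8755 = 16.6762 MPa
f_b = M / S = 62000000.0 / 938000.0 = 66.0981 MPa
Ratio = f_a / Fa + f_b / Fb
= 16.6762 / 199 + 66.0981 / 152
= 0.5187 (dimensionless)

0.5187 (dimensionless)


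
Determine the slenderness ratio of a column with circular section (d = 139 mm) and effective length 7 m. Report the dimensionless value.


Radius of gyration r = d / 4 = 139 / 4 = 34.75 mm
L_eff = 7000.0 mm
Slenderness ratio = L / r = 7000.0 / 34.75 = 201.44 (dimensionless)

201.44 (dimensionless)


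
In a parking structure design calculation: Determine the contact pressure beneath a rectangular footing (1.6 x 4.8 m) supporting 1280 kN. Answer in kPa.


A = 1.6 * 4.8 = 7.68 m^2
q = P / A = 1280 / 7.68
= 166.6667 kPa

166.6667 kPa


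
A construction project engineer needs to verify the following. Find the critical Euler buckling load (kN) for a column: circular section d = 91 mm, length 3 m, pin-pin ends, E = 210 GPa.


I = pi * d^4 / 64 = 3366165.53 mm^4
L = 3000.0 mm
P_cr = pi^2 * E * I / L^2
= 9.8696 * 210000.0 * 3366165.53 / 3000.0^2
= 775196.85 N = 775.1968 kN

775.1968 kN


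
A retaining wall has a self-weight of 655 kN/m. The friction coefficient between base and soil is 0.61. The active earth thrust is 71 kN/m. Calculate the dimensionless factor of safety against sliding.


Resisting force = mu * W = 0.61 * 655 = 399.55 kN/m
FOS = Resisting / Driving = 399.55 / 71
= 5.6275 (dimensionless)

5.6275 (dimensionless)


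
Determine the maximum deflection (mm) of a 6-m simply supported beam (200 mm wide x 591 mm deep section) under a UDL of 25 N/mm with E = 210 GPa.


I = 200 * 591^3 / 12 = 3440417850.0 mm^4
L = 6000.0 mm, w = 25 N/mm, E = 210000.0 MPa
delta = 5 * w * L^4 / (384 * E * I)
= 5 * 25 * 6000.0^4 / (384 * 210000.0 * 3440417850.0)
= 0.5839 mm

0.5839 mm


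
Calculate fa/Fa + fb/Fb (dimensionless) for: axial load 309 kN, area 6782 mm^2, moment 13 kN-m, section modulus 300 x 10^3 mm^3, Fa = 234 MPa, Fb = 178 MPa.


f_a = P / A = 309000.0 / 6782 = 45.5618 MPa
f_b = M / S = 13000000.0 / 300000.0 = 43.3333 MPa
Ratio = f_a / Fa + f_b / Fb
= 45.5618 / 234 + 43.3333 / 178
= 0.4382 (dimensionless)

0.4382 (dimensionless)


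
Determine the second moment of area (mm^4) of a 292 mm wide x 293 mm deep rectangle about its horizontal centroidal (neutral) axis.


I = b * h^3 / 12
= 292 * 293^3 / 12
= 292 * 25153757 / 12
= 612074753.67 mm^4

612074753.67 mm^4


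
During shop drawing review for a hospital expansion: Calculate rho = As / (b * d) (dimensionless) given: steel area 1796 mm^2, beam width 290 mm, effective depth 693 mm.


rho = As / (b * d)
= 1796 / (290 * 693)
= 1796 / 200970
= 0.008937 (dimensionless)

0.008937 (dimensionless)


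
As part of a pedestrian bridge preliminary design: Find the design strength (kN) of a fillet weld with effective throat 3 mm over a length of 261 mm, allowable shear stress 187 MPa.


Strength = throat * length * allowable stress
= 3 * 261 * 187 N
= 146421 N
= 146.42 kN

146.42 kN


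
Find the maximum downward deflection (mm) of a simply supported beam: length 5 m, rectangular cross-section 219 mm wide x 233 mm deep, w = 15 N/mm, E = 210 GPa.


I = 219 * 233^3 / 12 = 230850400.25 mm^4
L = 5000.0 mm, w = 15 N/mm, E = 210000.0 MPa
delta = 5 * w * L^4 / (384 * E * I)
= 5 * 15 * 5000.0^4 / (384 * 210000.0 * 230850400.25)
= 2.518 mm

2.518 mm


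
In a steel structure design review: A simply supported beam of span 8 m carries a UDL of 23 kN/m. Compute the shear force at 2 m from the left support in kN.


R_A = w * L / 2 = 23 * 8 / 2 = 92.0 kN
V(x) = R_A - w * x = 92.0 - 23 * 2
= 46.0 kN

46.0 kN


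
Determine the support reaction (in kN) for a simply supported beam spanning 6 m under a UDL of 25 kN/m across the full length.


Total load = w * L = 25 * 6 = 150 kN
By symmetry, each reaction R = total / 2 = 150 / 2 = 75.0 kN

75.0 kN


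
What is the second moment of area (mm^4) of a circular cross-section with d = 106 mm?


r = d / 2 = 106 / 2 = 53.0 mm
I = pi * r^4 / 4 = pi * 53.0^4 / 4
= 6197169.29 mm^4

6197169.29 mm^4


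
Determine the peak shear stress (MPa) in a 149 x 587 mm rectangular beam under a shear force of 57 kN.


A = b * h = 149 * 587 = 87463 mm^2
V = 57 kN = 57000.0 N
tau_max = 1.5 * V / A = 1.5 * 57000.0 / 87463
= 0.9776 MPa

0.9776 MPa


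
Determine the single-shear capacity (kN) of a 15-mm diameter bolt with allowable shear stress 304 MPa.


A = pi * d^2 / 4 = pi * 15^2 / 4 = 176.7146 mm^2
V = f_v * A / 1000 = 304 * 176.7146 / 1000
= 53.7212 kN

53.7212 kN


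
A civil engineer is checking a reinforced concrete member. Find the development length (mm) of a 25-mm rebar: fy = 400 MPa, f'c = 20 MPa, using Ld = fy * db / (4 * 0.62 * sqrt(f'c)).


Ld = (fy * db) / (4 * 0.62 * sqrt(f'c))
= (400 * 25) / (4 * 0.62 * sqrt(20))
= 10000 / 11.0909
= 901.64 mm

901.64 mm


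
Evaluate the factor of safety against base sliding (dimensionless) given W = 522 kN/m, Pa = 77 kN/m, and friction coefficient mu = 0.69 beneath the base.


Resisting force = mu * W = 0.69 * 522 = 360.18 kN/m
FOS = Resisting / Driving = 360.18 / 77
= 4.6777 (dimensionless)

4.6777 (dimensionless)


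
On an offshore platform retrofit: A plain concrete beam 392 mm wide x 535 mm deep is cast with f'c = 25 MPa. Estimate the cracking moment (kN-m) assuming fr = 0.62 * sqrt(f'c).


fr = 0.62 * sqrt(25) = 0.62 * 5.0 = 3.1 MPa
I = 392 * 535^3 / 12 = 5002258916.67 mm^4
y_t = 267.5 mm
M_cr = fr * I / y_t = 3.1 * 5002258916.67 / 267.5 N-mm
= 57.9701 kN-m

57.9701 kN-m


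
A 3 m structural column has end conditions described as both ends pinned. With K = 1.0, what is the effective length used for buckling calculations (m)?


L_eff = K * L
= 1.0 * 3
= 3.0 m

3.0 m


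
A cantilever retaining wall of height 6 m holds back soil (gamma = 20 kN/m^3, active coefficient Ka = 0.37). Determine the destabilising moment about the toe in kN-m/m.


Pa = 0.5 * Ka * gamma * H^2
= 0.5 * 0.37 * 20 * 6^2
= 133.2 kN/m
Arm = H / 3 = 6 / 3 = 2.0 m
Mo = Pa * arm = Pa * H / 3 = 133.2 * 6 / 3 = 266.4 kN-m/m

266.4 kN-m/m


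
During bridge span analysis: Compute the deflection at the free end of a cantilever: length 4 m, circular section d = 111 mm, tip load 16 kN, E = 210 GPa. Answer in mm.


I = pi * d^4 / 64 = pi * 111^4 / 64 = 7451810.7 mm^4
L = 4000.0 mm, P = 16000.0 N, E = 210000.0 MPa
delta = P * L^3 / (3 * E * I)
= 16000.0 * 4000.0^3 / (3 * 210000.0 * 7451810.7)
= 218.1211 mm

218.1211 mm


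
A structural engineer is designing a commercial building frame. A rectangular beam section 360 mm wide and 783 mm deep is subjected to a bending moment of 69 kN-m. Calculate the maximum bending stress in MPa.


I = b * h^3 / 12 = 360 * 783^3 / 12 = 14401460610.0 mm^4
y = h / 2 = 783 / 2 = 391.5 mm
M = 69 kN-m = 69000000.0 N-mm
sigma = M * y / I = 69000000.0 * 391.5 / 14401460610.0
= 1.88 MPa

1.88 MPa


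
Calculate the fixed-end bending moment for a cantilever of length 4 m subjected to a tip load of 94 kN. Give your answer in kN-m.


For a cantilever with a point load at the free end:
M_max = P * L = 94 * 4 = 376 kN-m

376 kN-m


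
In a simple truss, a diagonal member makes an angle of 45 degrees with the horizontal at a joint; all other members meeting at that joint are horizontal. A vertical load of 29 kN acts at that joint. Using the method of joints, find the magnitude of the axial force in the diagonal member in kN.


At the joint, only the diagonal has a vertical component, so vertical equilibrium gives:
F * sin(45) = 29
F = 29 / sin(45)
= 29 / 0.707107
= 41.01 kN

41.01 kN


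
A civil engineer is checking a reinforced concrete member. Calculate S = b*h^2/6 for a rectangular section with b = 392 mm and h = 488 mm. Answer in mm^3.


S = b * h^2 / 6
= 392 * 488^2 / 6
= 392 * 238144 / 6
= 15558741.33 mm^3

15558741.33 mm^3


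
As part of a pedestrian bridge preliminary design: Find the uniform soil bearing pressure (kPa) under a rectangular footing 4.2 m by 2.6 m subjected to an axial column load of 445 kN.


A = 4.2 * 2.6 = 10.92 m^2
q = P / A = 445 / 10.92
= 40.7509 kPa

40.7509 kPa


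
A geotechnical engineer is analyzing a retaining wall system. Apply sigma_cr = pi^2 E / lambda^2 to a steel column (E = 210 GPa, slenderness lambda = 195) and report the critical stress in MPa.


sigma_cr = pi^2 * E / lambda^2
= 9.8696 * 210000.0 / 195^2
= 9.8696 * 210000.0 / 38025
= 54.5067 MPa

54.5067 MPa


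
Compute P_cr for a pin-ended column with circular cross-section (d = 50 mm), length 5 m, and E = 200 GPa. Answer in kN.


I = pi * d^4 / 64 = 306796.16 mm^4
L = 5000.0 mm
P_cr = pi^2 * E * I / L^2
= 9.8696 * 200000.0 * 306796.16 / 5000.0^2
= 24223.65 N = 24.2237 kN

24.2237 kN


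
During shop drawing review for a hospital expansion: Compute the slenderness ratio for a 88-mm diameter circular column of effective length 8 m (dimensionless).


Radius of gyration r = d / 4 = 88 / 4 = 22.0 mm
L_eff = 8000.0 mm
Slenderness ratio = L / r = 8000.0 / 22.0 = 363.64 (dimensionless)

363.64 (dimensionless)


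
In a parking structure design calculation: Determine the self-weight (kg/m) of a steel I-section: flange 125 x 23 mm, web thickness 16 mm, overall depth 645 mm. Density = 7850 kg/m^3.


A_flanges = 2 * 125 * 23 = 5750 mm^2
A_web = (645 - 2 * 23) * 16 = 9584 mm^2
A_total = 5750 + 9584 = 15334 mm^2 = 0.015334 m^2
Weight = rho * A = 7850 * 0.015334 = 120.3719 kg/m

120.3719 kg/m


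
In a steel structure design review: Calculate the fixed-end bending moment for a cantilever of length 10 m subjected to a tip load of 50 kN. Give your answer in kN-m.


For a cantilever with a point load at the free end:
M_max = P * L = 50 * 10 = 500 kN-m

500 kN-m


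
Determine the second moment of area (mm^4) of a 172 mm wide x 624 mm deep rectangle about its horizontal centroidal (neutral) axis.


I = b * h^3 / 12
= 172 * 624^3 / 12
= 172 * 242970624 / 12
= 3482578944.0 mm^4

3482578944.0 mm^4


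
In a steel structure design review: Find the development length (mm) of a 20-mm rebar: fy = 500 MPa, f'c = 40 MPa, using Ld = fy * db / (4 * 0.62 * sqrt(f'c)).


Ld = (fy * db) / (4 * 0.62 * sqrt(f'c))
= (500 * 20) / (4 * 0.62 * sqrt(40))
= 10000 / 15.6849
= 637.56 mm

637.56 mm


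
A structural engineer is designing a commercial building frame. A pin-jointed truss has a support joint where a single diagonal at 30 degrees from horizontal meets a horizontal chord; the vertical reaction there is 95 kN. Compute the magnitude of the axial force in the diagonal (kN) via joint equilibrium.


At the joint, only the diagonal has a vertical component, so vertical equilibrium gives:
F * sin(30) = 95
F = 95 / sin(30)
= 95 / 0.5
= 190.0 kN

190.0 kN


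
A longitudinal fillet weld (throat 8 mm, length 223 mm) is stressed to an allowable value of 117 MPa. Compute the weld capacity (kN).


Strength = throat * length * allowable stress
= 8 * 223 * 117 N
= 208728 N
= 208.73 kN

208.73 kN


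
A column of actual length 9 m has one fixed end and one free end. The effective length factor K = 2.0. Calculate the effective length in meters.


L_eff = K * L
= 2.0 * 9
= 18.0 m

18.0 m


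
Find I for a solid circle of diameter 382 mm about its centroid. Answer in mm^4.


r = d / 2 = 382 / 2 = 191.0 mm
I = pi * r^4 / 4 = pi * 191.0^4 / 4
= 1045257639.46 mm^4

1045257639.46 mm^4


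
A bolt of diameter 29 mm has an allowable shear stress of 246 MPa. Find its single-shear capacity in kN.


A = pi * d^2 / 4 = pi * 29^2 / 4 = 660.5199 mm^2
V = f_v * A / 1000 = 246 * 660.5199 / 1000
= 162.4879 kN

162.4879 kN


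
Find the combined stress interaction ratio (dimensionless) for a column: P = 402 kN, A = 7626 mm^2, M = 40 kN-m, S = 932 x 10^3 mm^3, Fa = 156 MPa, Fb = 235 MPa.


f_a = P / A = 402000.0 / 7626 = 52.7144 MPa
f_b = M / S = 40000000.0 / 932000.0 = 42.9185 MPa
Ratio = f_a / Fa + f_b / Fb
= 52.7144 / 156 + 42.9185 / 235
= 0.5205 (dimensionless)

0.5205 (dimensionless)


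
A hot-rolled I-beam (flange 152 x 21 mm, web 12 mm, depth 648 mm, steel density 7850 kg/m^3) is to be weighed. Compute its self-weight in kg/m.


A_flanges = 2 * 152 * 21 = 6384 mm^2
A_web = (648 - 2 * 21) * 12 = 7272 mm^2
A_total = 6384 + 7272 = 13656 mm^2 = 0.013656 m^2
Weight = rho * A = 7850 * 0.013656 = 107.1996 kg/m

107.1996 kg/m


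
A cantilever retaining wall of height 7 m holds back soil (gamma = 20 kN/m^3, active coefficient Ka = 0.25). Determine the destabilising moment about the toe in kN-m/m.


Pa = 0.5 * Ka * gamma * H^2
= 0.5 * 0.25 * 20 * 7^2
= 122.5 kN/m
Arm = H / 3 = 7 / 3 = 2.3333 m
Mo = Pa * arm = Pa * H / 3 = 122.5 * 7 / 3 = 285.8333 kN-m/m

285.8333 kN-m/m


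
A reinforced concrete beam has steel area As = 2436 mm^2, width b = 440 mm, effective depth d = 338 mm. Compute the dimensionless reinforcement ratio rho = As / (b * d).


rho = As / (b * d)
= 2436 / (440 * 338)
= 2436 / 148720
= 0.01638 (dimensionless)

0.01638 (dimensionless)


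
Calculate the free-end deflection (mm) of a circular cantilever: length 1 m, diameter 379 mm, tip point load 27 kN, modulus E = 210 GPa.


I = pi * d^4 / 64 = pi * 379^4 / 64 = 1012807103.26 mm^4
L = 1000.0 mm, P = 27000.0 N, E = 210000.0 MPa
delta = P * L^3 / (3 * E * I)
= 27000.0 * 1000.0^3 / (3 * 210000.0 * 1012807103.26)
= 0.0423 mm

0.0423 mm


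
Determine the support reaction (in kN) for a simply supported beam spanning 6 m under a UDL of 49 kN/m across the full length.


Total load = w * L = 49 * 6 = 294 kN
By symmetry, each reaction R = total / 2 = 294 / 2 = 147.0 kN

147.0 kN


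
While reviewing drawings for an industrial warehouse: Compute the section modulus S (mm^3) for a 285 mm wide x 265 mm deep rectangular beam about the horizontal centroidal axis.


S = b * h^2 / 6
= 285 * 265^2 / 6
= 285 * 70225 / 6
= 3335687.5 mm^3

3335687.5 mm^3


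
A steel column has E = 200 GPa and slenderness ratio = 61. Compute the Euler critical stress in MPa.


sigma_cr = pi^2 * E / lambda^2
= 9.8696 * 200000.0 / 61^2
= 9.8696 * 200000.0 / 3721
= 530.4813 MPa

530.4813 MPa


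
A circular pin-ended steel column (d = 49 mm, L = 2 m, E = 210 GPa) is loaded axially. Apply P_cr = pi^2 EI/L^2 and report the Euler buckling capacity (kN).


I = pi * d^4 / 64 = 282979.01 mm^4
L = 2000.0 mm
P_cr = pi^2 * E * I / L^2
= 9.8696 * 210000.0 * 282979.01 / 2000.0^2
= 146626.77 N = 146.6268 kN

146.6268 kN


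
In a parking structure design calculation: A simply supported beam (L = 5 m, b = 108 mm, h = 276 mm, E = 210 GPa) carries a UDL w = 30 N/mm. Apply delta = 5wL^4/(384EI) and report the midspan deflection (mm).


I = 108 * 276^3 / 12 = 189221184.0 mm^4
L = 5000.0 mm, w = 30 N/mm, E = 210000.0 MPa
delta = 5 * w * L^4 / (384 * E * I)
= 5 * 30 * 5000.0^4 / (384 * 210000.0 * 189221184.0)
= 6.144 mm

6.144 mm


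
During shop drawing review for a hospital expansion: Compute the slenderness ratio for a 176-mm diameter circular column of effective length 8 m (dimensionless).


Radius of gyration r = d / 4 = 176 / 4 = 44.0 mm
L_eff = 8000.0 mm
Slenderness ratio = L / r = 8000.0 / 44.0 = 181.82 (dimensionless)

181.82 (dimensionless)


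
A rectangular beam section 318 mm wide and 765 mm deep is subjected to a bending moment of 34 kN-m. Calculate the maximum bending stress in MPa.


I = b * h^3 / 12 = 318 * 765^3 / 12 = 11863973812.5 mm^4
y = h / 2 = 765 / 2 = 382.5 mm
M = 34 kN-m = 34000000.0 N-mm
sigma = M * y / I = 34000000.0 * 382.5 / 11863973812.5
= 1.1 MPa

1.1 MPa


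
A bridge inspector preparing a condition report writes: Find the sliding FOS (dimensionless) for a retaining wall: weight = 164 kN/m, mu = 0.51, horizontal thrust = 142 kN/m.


Resisting force = mu * W = 0.51 * 164 = 83.64 kN/m
FOS = Resisting / Driving = 83.64 / 142
= 0.589 (dimensionless)

0.589 (dimensionless)


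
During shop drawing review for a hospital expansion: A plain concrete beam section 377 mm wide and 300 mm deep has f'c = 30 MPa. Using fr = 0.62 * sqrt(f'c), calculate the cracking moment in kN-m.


fr = 0.62 * sqrt(30) = 0.62 * 5.4772 = 3.3959 MPa
I = 377 * 300^3 / 12 = 848250000.0 mm^4
y_t = 150.0 mm
M_cr = fr * I / y_t = 3.3959 * 848250000.0 / 150.0 N-mm
= 19.2037 kN-m

19.2037 kN-m


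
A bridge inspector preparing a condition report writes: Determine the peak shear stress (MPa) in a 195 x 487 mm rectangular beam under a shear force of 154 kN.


A = b * h = 195 * 487 = 94965 mm^2
V = 154 kN = 154000.0 N
tau_max = 1.5 * V / A = 1.5 * 154000.0 / 94965
= 2.4325 MPa

2.4325 MPa


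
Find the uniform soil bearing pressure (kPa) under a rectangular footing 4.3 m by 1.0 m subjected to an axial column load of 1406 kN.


A = 4.3 * 1.0 = 4.3 m^2
q = P / A = 1406 / 4.3
= 326.9767 kPa

326.9767 kPa


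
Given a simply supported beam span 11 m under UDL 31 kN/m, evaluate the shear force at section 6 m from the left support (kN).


R_A = w * L / 2 = 31 * 11 / 2 = 170.5 kN
V(x) = R_A - w * x = 170.5 - 31 * 6
= -15.5 kN

-15.5 kN


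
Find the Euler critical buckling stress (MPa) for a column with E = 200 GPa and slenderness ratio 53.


sigma_cr = pi^2 * E / lambda^2
= 9.8696 * 200000.0 / 53^2
= 9.8696 * 200000.0 / 2809
= 702.713 MPa

702.713 MPa


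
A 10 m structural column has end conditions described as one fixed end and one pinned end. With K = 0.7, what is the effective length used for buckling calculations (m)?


L_eff = K * L
= 0.7 * 10
= 7.0 m

7.0 m


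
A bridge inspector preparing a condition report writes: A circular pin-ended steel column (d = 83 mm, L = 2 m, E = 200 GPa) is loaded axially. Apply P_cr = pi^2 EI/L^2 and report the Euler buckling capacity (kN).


I = pi * d^4 / 64 = 2329604.88 mm^4
L = 2000.0 mm
P_cr = pi^2 * E * I / L^2
= 9.8696 * 200000.0 * 2329604.88 / 2000.0^2
= 1149613.93 N = 1149.6139 kN

1149.6139 kN


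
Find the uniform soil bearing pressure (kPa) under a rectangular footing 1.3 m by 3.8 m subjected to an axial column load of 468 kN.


A = 1.3 * 3.8 = 4.94 m^2
q = P / A = 468 / 4.94
= 94.7368 kPa

94.7368 kPa


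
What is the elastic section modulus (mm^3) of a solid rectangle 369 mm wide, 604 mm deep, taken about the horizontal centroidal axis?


S = b * h^2 / 6
= 369 * 604^2 / 6
= 369 * 364816 / 6
= 22436184.0 mm^3

22436184.0 mm^3


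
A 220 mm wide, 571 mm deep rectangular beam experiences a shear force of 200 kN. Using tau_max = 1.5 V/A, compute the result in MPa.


A = b * h = 220 * 571 = 125620 mm^2
V = 200 kN = 200000.0 N
tau_max = 1.5 * V / A = 1.5 * 200000.0 / 125620
= 2.3882 MPa

2.3882 MPa


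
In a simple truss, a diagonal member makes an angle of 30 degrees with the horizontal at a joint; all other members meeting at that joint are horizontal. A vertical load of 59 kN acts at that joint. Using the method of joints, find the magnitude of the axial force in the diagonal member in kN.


At the joint, only the diagonal has a vertical component, so vertical equilibrium gives:
F * sin(30) = 59
F = 59 / sin(30)
= 59 / 0.5
= 118.0 kN

118.0 kN


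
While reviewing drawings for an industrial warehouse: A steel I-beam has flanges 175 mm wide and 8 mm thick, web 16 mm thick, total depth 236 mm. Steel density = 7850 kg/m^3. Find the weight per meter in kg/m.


A_flanges = 2 * 175 * 8 = 2800 mm^2
A_web = (236 - 2 * 8) * 16 = 3520 mm^2
A_total = 2800 + 3520 = 6320 mm^2 = 0.006320 m^2
Weight = rho * A = 7850 * 0.006320 = 49.612 kg/m

49.612 kg/m
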